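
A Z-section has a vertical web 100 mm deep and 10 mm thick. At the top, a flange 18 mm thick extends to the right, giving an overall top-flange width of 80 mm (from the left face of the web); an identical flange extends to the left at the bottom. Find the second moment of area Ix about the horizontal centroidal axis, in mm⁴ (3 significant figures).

Ix ≈ 5.14 × 10⁶ mm⁴

Decompose the section into non-overlapping parts with the origin at the bottom-left of its bounding rectangle.
Web: 10 × 100, A = 1 000 mm², y = 50 mm, Ī = 833 333 mm⁴.
Top flange (beyond web): 70 × 18, A = 1 260 mm², y = 91 mm, Ī = 34 020 mm⁴.
Bottom flange (beyond web): 70 × 18, A = 1 260 mm², y = 9 mm, Ī = 34 020 mm⁴.
Centroid: ȳ = ΣA·y / ΣA = 50 mm.
Transfer each piece to the horizontal centroidal axis using Ī + A·d² with d = y − 50:
  web: d = 0 mm → contributes +833 333 mm⁴
  top flange (beyond web): d = 41 mm → contributes +2 152 080 mm⁴
  bottom flange (beyond web): d = -41 mm → contributes +2 152 080 mm⁴
Total I = 5 137 493 mm⁴.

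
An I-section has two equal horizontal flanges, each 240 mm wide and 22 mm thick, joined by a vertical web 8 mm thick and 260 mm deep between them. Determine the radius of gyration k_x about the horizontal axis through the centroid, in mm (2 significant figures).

k_x ≈ 130 mm

Decompose the section into non-overlapping parts with the origin at the bottom-left of its bounding rectangle.
Bottom flange: 240 × 22, A = 5 280 mm², y = 11 mm, Ī = 212 960 mm⁴.
Web: 8 × 260, A = 2 080 mm², y = 152 mm, Ī = 11 717 333 mm⁴.
Top flange: 240 × 22, A = 5 280 mm², y = 293 mm, Ī = 212 960 mm⁴.
By symmetry the centroid is at mid-height, ȳ = 152 mm.
Transfer each piece to the horizontal axis through the centroid using Ī + A·d² with d = y − 152:
  bottom flange: d = -141 mm → contributes +105 184 640 mm⁴
  web: d = 0 mm → contributes +11 717 333 mm⁴
  top flange: d = 141 mm → contributes +105 184 640 mm⁴
Total I = 222 086 613 mm⁴.
Radius of gyration: k = √(I/A) = √(222 086 613 / 12 640) = 132.6 mm.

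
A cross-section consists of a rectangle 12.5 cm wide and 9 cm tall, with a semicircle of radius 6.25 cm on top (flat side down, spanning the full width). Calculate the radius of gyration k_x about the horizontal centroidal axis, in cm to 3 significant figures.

Treat the section as a set of non-overlapping primitives; coordinates are from the bounding-box lower-left.
Rectangular body: 12.5 × 9, A = 112.5 cm², y = 4.5 cm, Ī = 759.38 cm⁴.
Semicircular cap: semicircle r = 6.25, A = 61.359 cm², y = 11.653 cm, Ī = 167.48 cm⁴.
Centroid: ȳ = ΣA·y / ΣA = 7.0243 cm.
Transfer each piece to the horizontal centroidal axis using Ī + A·d² with d = y − 7.0243:
  rectangular body: d = -2.5243 cm → contributes +1476.2 cm⁴
  semicircular cap: d = 4.6283 cm → contributes +1481.8 cm⁴
Total I = 2958.1 cm⁴.
Radius of gyration: k = √(I/A) = √(2958.1 / 173.86) = 4.1248 cm.

k_x ≈ 4.12 cm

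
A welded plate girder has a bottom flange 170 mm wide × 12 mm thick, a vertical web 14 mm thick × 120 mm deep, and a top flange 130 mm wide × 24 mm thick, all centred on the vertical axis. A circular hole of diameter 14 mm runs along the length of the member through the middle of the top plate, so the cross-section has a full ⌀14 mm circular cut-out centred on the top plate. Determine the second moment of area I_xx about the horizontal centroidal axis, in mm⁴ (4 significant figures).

Break the section into simple shapes (no overlaps), measuring from the bottom-left corner of the bounding box.
Bottom plate: 170 × 12, A = 2 040 mm², y = 6 mm, Ī = 24 480 mm⁴.
Web plate: 14 × 120, A = 1 680 mm², y = 72 mm, Ī = 2 016 000 mm⁴.
Top plate: 130 × 24, A = 3 120 mm², y = 144 mm, Ī = 149 760 mm⁴.
Hole (subtracted): ⌀14, A = 153.938 mm², y = 144 mm, Ī = 1885.74 mm⁴.
Centroid: ȳ = ΣA·y / ΣA = 83.8031 mm.
Transfer each piece to the horizontal centroidal axis using Ī + A·d² with d = y − 83.8031:
  bottom plate: d = -77.8031 mm → contributes +12 373 267 mm⁴
  web plate: d = -11.8031 mm → contributes +2 250 047 mm⁴
  top plate: d = 60.1969 mm → contributes +11 455 589 mm⁴
  hole: d = 60.1969 mm → contributes −559 705 mm⁴
Total I = 25 519 198 mm⁴.

I_xx ≈ 2.552 × 10⁷ mm⁴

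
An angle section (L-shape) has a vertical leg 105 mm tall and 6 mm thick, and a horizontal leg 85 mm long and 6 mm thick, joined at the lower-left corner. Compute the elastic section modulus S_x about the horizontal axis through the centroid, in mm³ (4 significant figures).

S_x ≈ 1.685 × 10⁴ mm³

Treat the section as a set of non-overlapping primitives; coordinates are from the bounding-box lower-left.
Vertical leg: 6 × 105, A = 630 mm², y = 52.5 mm, Ī = 578 813 mm⁴.
Horizontal leg (remainder): 79 × 6, A = 474 mm², y = 3 mm, Ī = 1 422 mm⁴.
Centroid: ȳ = ΣA·y / ΣA = 31.2473 mm.
Transfer each piece to the horizontal axis through the centroid using Ī + A·d² with d = y − 31.2473:
  vertical leg: d = 21.2527 mm → contributes +863 370 mm⁴
  horizontal leg (remainder): d = -28.2473 mm → contributes +379 631 mm⁴
Total I = 1 243 000 mm⁴.
Extreme fibre distance c = 73.7527 mm; S = I/c = 16853.6 mm³.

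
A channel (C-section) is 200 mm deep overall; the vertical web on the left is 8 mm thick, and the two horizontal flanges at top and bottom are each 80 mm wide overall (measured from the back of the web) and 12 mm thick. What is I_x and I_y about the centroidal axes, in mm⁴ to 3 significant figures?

Decompose the section into non-overlapping parts with the origin at the bottom-left of its bounding rectangle.
Web: 8 × 200, A = 1 600 mm², y = 100 mm, Ī = 5 333 333 mm⁴.
Top flange (beyond web): 72 × 12, A = 864 mm², y = 194 mm, Ī = 10 368 mm⁴.
Bottom flange (beyond web): 72 × 12, A = 864 mm², y = 6 mm, Ī = 10 368 mm⁴.
By symmetry the centroid is at mid-height, ȳ = 100 mm.
Transfer each piece to the centroidal x-axis using Ī + A·d² with d = y − 100:
  web: d = 0 mm → contributes +5 333 333 mm⁴
  top flange (beyond web): d = 94 mm → contributes +7 644 672 mm⁴
  bottom flange (beyond web): d = -94 mm → contributes +7 644 672 mm⁴
Total I = 20 622 677 mm⁴.
For the y-axis: x̄ = 24.769 mm.
Repeating about the centroidal y-axis gives I_y = 2 084 260 mm⁴.

I_x ≈ 2.06 × 10⁷ mm⁴, I_y ≈ 2.08 × 10⁶ mm⁴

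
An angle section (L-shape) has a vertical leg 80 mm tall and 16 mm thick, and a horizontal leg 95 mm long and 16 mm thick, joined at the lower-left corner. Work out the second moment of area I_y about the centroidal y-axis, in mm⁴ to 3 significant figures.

I_y ≈ 2.12 × 10⁶ mm⁴

Break the section into simple shapes (no overlaps), measuring from the bottom-left corner of the bounding box.
Vertical leg: 16 × 80, A = 1 280 mm², x = 8 mm, Ī = 27 307 mm⁴.
Horizontal leg (remainder): 79 × 16, A = 1 264 mm², x = 55.5 mm, Ī = 657 385 mm⁴.
Centroid: x̄ = ΣA·x / ΣA = 31.601 mm.
Transfer each piece to the centroidal y-axis using Ī + A·d² with d = x − 31.601:
  vertical leg: d = -23.601 mm → contributes +740 253 mm⁴
  horizontal leg (remainder): d = 23.899 mm → contributes +1 379 357 mm⁴
Total I = 2 119 610 mm⁴.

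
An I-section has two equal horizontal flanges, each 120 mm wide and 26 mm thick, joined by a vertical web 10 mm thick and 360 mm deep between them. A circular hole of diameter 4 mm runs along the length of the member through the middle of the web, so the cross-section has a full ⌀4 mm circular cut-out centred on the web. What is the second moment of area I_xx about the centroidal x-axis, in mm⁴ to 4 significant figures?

I_xx ≈ 2.717 × 10⁸ mm⁴

Decompose the section into non-overlapping parts with the origin at the bottom-left of its bounding rectangle.
Bottom flange: 120 × 26, A = 3 120 mm², y = 13 mm, Ī = 175 760 mm⁴.
Web: 10 × 360, A = 3 600 mm², y = 206 mm, Ī = 38 880 000 mm⁴.
Top flange: 120 × 26, A = 3 120 mm², y = 399 mm, Ī = 175 760 mm⁴.
Hole (subtracted): ⌀4, A = 12.5664 mm², y = 206 mm, Ī = 12.5664 mm⁴.
By symmetry the centroid is at mid-height, ȳ = 206 mm.
Transfer each piece to the centroidal x-axis using Ī + A·d² with d = y − 206:
  bottom flange: d = -193 mm → contributes +116 392 640 mm⁴
  web: d = 0 mm → contributes +38 880 000 mm⁴
  top flange: d = 193 mm → contributes +116 392 640 mm⁴
  hole: d = 0 mm → contributes −12.5664 mm⁴
Total I = 271 665 267 mm⁴.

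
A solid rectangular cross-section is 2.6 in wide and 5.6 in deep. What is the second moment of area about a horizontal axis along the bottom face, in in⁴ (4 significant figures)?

The section: 2.6 × 5.6, A = 14.56 in², y = 2.8 in, Ī = 38.0501 in⁴.
Transfer it to the base of the section using Ī + A·d² with d = y − 0:
  the section: d = 2.8 in → contributes +152.201 in⁴
Total I = 152.201 in⁴.

I_base ≈ 152.2 in⁴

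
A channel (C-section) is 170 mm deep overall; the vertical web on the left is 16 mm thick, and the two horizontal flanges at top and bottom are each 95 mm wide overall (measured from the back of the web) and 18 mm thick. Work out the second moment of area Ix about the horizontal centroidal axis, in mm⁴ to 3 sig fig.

Break the section into simple shapes (no overlaps), measuring from the bottom-left corner of the bounding box.
Web: 16 × 170, A = 2 720 mm², y = 85 mm, Ī = 6 550 667 mm⁴.
Top flange (beyond web): 79 × 18, A = 1 422 mm², y = 161 mm, Ī = 38 394 mm⁴.
Bottom flange (beyond web): 79 × 18, A = 1 422 mm², y = 9 mm, Ī = 38 394 mm⁴.
By symmetry the centroid is at mid-height, ȳ = 85 mm.
Transfer each piece to the horizontal centroidal axis using Ī + A·d² with d = y − 85:
  web: d = 0 mm → contributes +6 550 667 mm⁴
  top flange (beyond web): d = 76 mm → contributes +8 251 866 mm⁴
  bottom flange (beyond web): d = -76 mm → contributes +8 251 866 mm⁴
Total I = 23 054 399 mm⁴.

Ix ≈ 2.31 × 10⁷ mm⁴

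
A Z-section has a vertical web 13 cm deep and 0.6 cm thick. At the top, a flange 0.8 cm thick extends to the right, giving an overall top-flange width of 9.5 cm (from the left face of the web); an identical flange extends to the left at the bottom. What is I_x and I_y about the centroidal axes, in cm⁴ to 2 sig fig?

I_x ≈ 640 cm⁴, I_y ≈ 420 cm⁴

Decompose the section into non-overlapping parts with the origin at the bottom-left of its bounding rectangle.
Web: 0.6 × 13, A = 7.8 cm², y = 6.5 cm, Ī = 109.9 cm⁴.
Top flange (beyond web): 8.9 × 0.8, A = 7.12 cm², y = 12.6 cm, Ī = 0.3797 cm⁴.
Bottom flange (beyond web): 8.9 × 0.8, A = 7.12 cm², y = 0.4 cm, Ī = 0.3797 cm⁴.
Centroid: ȳ = ΣA·y / ΣA = 6.5 cm.
Transfer each piece to the centroidal x-axis using Ī + A·d² with d = y − 6.5:
  web: d = 0 cm → contributes +109.9 cm⁴
  top flange (beyond web): d = 6.1 cm → contributes +265.3 cm⁴
  bottom flange (beyond web): d = -6.1 cm → contributes +265.3 cm⁴
Total I = 640.5 cm⁴.
For the y-axis: x̄ = 9.2 cm.
Repeating about the centroidal y-axis gives I_y = 415.5 cm⁴.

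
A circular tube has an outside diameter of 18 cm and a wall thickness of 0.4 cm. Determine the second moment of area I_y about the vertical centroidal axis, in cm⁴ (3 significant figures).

Split into non-overlapping primitives; take the origin at the lower-left of the bounding box.
Outer circle: ⌀18, A = 254.47 cm², x = 9 cm, Ī = 5 153 cm⁴.
Bore (subtracted): ⌀17.2, A = 232.35 cm², x = 9 cm, Ī = 4296.2 cm⁴.
By symmetry the centroid is at mid-width, x̄ = 9 cm.
All pieces are centred on the vertical centroidal axis, so I = ΣĪ (holes subtracted) = 856.81 cm⁴.

I_y ≈ 857 cm⁴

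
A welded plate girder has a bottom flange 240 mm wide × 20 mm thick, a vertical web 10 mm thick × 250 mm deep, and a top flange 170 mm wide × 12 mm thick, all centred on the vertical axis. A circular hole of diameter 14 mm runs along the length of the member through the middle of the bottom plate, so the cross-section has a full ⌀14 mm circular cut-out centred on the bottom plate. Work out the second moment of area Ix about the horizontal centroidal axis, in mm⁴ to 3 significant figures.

Split into non-overlapping primitives; take the origin at the lower-left of the bounding box.
Bottom plate: 240 × 20, A = 4 800 mm², y = 10 mm, Ī = 160 000 mm⁴.
Web plate: 10 × 250, A = 2 500 mm², y = 145 mm, Ī = 13 020 833 mm⁴.
Top plate: 170 × 12, A = 2 040 mm², y = 276 mm, Ī = 24 480 mm⁴.
Hole (subtracted): ⌀14, A = 153.94 mm², y = 10 mm, Ī = 1885.7 mm⁴.
Centroid: ȳ = ΣA·y / ΣA = 105.81 mm.
Transfer each piece to the horizontal centroidal axis using Ī + A·d² with d = y − 105.81:
  bottom plate: d = -95.813 mm → contributes +44 224 213 mm⁴
  web plate: d = 39.187 mm → contributes +16 859 974 mm⁴
  top plate: d = 170.19 mm → contributes +59 110 569 mm⁴
  hole: d = -95.813 mm → contributes −1 415 044 mm⁴
Total I = 118 779 712 mm⁴.

Ix ≈ 1.19 × 10⁸ mm⁴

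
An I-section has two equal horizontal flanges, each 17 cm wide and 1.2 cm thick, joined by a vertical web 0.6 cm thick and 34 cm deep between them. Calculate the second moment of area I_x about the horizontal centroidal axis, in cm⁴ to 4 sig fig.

I_x ≈ 1.461 × 10⁴ cm⁴

Split into non-overlapping primitives; take the origin at the lower-left of the bounding box.
Bottom flange: 17 × 1.2, A = 20.4 cm², y = 0.6 cm, Ī = 2.448 cm⁴.
Web: 0.6 × 34, A = 20.4 cm², y = 18.2 cm, Ī = 1965.2 cm⁴.
Top flange: 17 × 1.2, A = 20.4 cm², y = 35.8 cm, Ī = 2.448 cm⁴.
By symmetry the centroid is at mid-height, ȳ = 18.2 cm.
Transfer each piece to the horizontal centroidal axis using Ī + A·d² with d = y − 18.2:
  bottom flange: d = -17.6 cm → contributes +6321.55 cm⁴
  web: d = 0 cm → contributes +1965.2 cm⁴
  top flange: d = 17.6 cm → contributes +6321.55 cm⁴
Total I = 14608.3 cm⁴.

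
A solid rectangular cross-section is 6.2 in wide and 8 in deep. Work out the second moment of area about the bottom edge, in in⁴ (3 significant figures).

The section: 6.2 × 8, A = 49.6 in², y = 4 in, Ī = 264.53 in⁴.
Transfer it to the bottom edge using Ī + A·d² with d = y − 0:
  the section: d = 4 in → contributes +1058.1 in⁴
Total I = 1058.1 in⁴.

I_base ≈ 1060 in⁴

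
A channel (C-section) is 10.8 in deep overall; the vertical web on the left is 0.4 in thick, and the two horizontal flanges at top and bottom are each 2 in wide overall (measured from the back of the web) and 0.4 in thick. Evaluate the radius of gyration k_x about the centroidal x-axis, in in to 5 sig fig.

k_x ≈ 3.6989 in

Treat the section as a set of non-overlapping primitives; coordinates are from the bounding-box lower-left.
Web: 0.4 × 10.8, A = 4.32 in², y = 5.4 in, Ī = 41.9904 in⁴.
Top flange (beyond web): 1.6 × 0.4, A = 0.64 in², y = 10.6 in, Ī = 0.008533333 in⁴.
Bottom flange (beyond web): 1.6 × 0.4, A = 0.64 in², y = 0.2 in, Ī = 0.008533333 in⁴.
By symmetry the centroid is at mid-height, ȳ = 5.4 in.
Transfer each piece to the centroidal x-axis using Ī + A·d² with d = y − 5.4:
  web: d = 0 in → contributes +41.9904 in⁴
  top flange (beyond web): d = 5.2 in → contributes +17.31413 in⁴
  bottom flange (beyond web): d = -5.2 in → contributes +17.31413 in⁴
Total I = 76.61867 in⁴.
Radius of gyration: k = √(I/A) = √(76.61867 / 5.6) = 3.698906 in.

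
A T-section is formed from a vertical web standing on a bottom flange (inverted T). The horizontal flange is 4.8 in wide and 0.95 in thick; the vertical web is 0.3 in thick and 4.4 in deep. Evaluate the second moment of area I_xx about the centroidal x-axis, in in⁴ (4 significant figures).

I_xx ≈ 9.798 in⁴

Break the section into simple shapes (no overlaps), measuring from the bottom-left corner of the bounding box.
Flange: 4.8 × 0.95, A = 4.56 in², y = 0.475 in, Ī = 0.34295 in⁴.
Web: 0.3 × 4.4, A = 1.32 in², y = 3.15 in, Ī = 2.1296 in⁴.
Centroid: ȳ = ΣA·y / ΣA = 1.07551 in.
Transfer each piece to the centroidal x-axis using Ī + A·d² with d = y − 1.07551:
  flange: d = -0.60051 in → contributes +1.98734 in⁴
  web: d = 2.07449 in → contributes +7.81023 in⁴
Total I = 9.79757 in⁴.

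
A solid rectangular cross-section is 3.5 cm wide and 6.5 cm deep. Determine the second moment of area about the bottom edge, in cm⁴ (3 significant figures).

The section: 3.5 × 6.5, A = 22.75 cm², y = 3.25 cm, Ī = 80.099 cm⁴.
Transfer it to a horizontal axis along the bottom face using Ī + A·d² with d = y − 0:
  the section: d = 3.25 cm → contributes +320.4 cm⁴
Total I = 320.4 cm⁴.

I_base ≈ 320 cm⁴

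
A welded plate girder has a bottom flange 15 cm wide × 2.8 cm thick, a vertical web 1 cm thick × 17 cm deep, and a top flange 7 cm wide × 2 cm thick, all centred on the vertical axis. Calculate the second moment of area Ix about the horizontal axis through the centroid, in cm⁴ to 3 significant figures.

Break the section into simple shapes (no overlaps), measuring from the bottom-left corner of the bounding box.
Bottom plate: 15 × 2.8, A = 42 cm², y = 1.4 cm, Ī = 27.44 cm⁴.
Web plate: 1 × 17, A = 17 cm², y = 11.3 cm, Ī = 409.42 cm⁴.
Top plate: 7 × 2, A = 14 cm², y = 20.8 cm, Ī = 4.6667 cm⁴.
Centroid: ȳ = ΣA·y / ΣA = 7.426 cm.
Transfer each piece to the horizontal axis through the centroid using Ī + A·d² with d = y − 7.426:
  bottom plate: d = -6.026 cm → contributes +1552.6 cm⁴
  web plate: d = 3.874 cm → contributes +664.55 cm⁴
  top plate: d = 13.374 cm → contributes +2508.8 cm⁴
Total I = 4725.9 cm⁴.

Ix ≈ 4730 cm⁴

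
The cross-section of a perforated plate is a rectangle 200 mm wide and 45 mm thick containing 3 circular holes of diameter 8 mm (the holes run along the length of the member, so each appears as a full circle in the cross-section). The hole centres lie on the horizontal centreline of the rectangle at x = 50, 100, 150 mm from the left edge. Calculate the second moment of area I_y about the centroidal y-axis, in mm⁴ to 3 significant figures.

I_y ≈ 2.97 × 10⁷ mm⁴

Break the section into simple shapes (no overlaps), measuring from the bottom-left corner of the bounding box.
Plate: 200 × 45, A = 9 000 mm², x = 100 mm, Ī = 30 000 000 mm⁴.
Hole 1 (subtracted): ⌀8, A = 50.265 mm², x = 50 mm, Ī = 201.06 mm⁴.
Hole 2 (subtracted): ⌀8, A = 50.265 mm², x = 100 mm, Ī = 201.06 mm⁴.
Hole 3 (subtracted): ⌀8, A = 50.265 mm², x = 150 mm, Ī = 201.06 mm⁴.
By symmetry the centroid is at mid-width, x̄ = 100 mm.
Transfer each piece to the centroidal y-axis using Ī + A·d² with d = x − 100:
  plate: d = 0 mm → contributes +30 000 000 mm⁴
  hole 1: d = -50 mm → contributes −125 865 mm⁴
  hole 2: d = 0 mm → contributes −201.06 mm⁴
  hole 3: d = 50 mm → contributes −125 865 mm⁴
Total I = 29 748 069 mm⁴.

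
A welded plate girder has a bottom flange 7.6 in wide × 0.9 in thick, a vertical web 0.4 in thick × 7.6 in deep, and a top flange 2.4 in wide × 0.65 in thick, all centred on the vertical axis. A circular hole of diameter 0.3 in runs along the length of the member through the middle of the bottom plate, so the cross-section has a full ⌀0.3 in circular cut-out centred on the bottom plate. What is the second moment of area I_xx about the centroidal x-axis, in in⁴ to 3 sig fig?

I_xx ≈ 120 in⁴

Decompose the section into non-overlapping parts with the origin at the bottom-left of its bounding rectangle.
Bottom plate: 7.6 × 0.9, A = 6.84 in², y = 0.45 in, Ī = 0.4617 in⁴.
Web plate: 0.4 × 7.6, A = 3.04 in², y = 4.7 in, Ī = 14.633 in⁴.
Top plate: 2.4 × 0.65, A = 1.56 in², y = 8.825 in, Ī = 0.054925 in⁴.
Hole (subtracted): ⌀0.3, A = 0.070686 in², y = 0.45 in, Ī = 0.00039761 in⁴.
Centroid: ȳ = ΣA·y / ΣA = 2.7355 in.
Transfer each piece to the centroidal x-axis using Ī + A·d² with d = y − 2.7355:
  bottom plate: d = -2.2855 in → contributes +36.192 in⁴
  web plate: d = 1.9645 in → contributes +26.364 in⁴
  top plate: d = 6.0895 in → contributes +57.902 in⁴
  hole: d = -2.2855 in → contributes −0.36964 in⁴
Total I = 120.09 in⁴.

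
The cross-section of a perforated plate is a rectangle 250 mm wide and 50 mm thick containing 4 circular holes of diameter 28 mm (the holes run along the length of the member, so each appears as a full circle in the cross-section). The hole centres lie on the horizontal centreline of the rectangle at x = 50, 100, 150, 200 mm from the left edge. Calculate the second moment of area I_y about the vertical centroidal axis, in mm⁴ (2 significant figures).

I_y ≈ 5.7 × 10⁷ mm⁴

Split into non-overlapping primitives; take the origin at the lower-left of the bounding box.
Plate: 250 × 50, A = 12 500 mm², x = 125 mm, Ī = 65 104 167 mm⁴.
Hole 1 (subtracted): ⌀28, A = 615.8 mm², x = 50 mm, Ī = 30 172 mm⁴.
Hole 2 (subtracted): ⌀28, A = 615.8 mm², x = 100 mm, Ī = 30 172 mm⁴.
Hole 3 (subtracted): ⌀28, A = 615.8 mm², x = 150 mm, Ī = 30 172 mm⁴.
Hole 4 (subtracted): ⌀28, A = 615.8 mm², x = 200 mm, Ī = 30 172 mm⁴.
By symmetry the centroid is at mid-width, x̄ = 125 mm.
Transfer each piece to the vertical centroidal axis using Ī + A·d² with d = x − 125:
  plate: d = 0 mm → contributes +65 104 167 mm⁴
  hole 1: d = -75 mm → contributes −3 493 778 mm⁴
  hole 2: d = -25 mm → contributes −415 017 mm⁴
  hole 3: d = 25 mm → contributes −415 017 mm⁴
  hole 4: d = 75 mm → contributes −3 493 778 mm⁴
Total I = 57 286 577 mm⁴.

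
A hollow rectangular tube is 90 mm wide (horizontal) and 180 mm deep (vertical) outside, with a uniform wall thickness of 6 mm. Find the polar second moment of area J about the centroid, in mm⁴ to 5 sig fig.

J ≈ 1.7211 × 10⁷ mm⁴

Split into non-overlapping primitives; take the origin at the lower-left of the bounding box.
Outer rectangle: 90 × 180, A = 16 200 mm², y = 90 mm, Ī = 43 740 000 mm⁴.
Inner void (subtracted): 78 × 168, A = 13 104 mm², y = 90 mm, Ī = 30 820 608 mm⁴.
By symmetry the centroid is at mid-height, ȳ = 90 mm.
All pieces are centred on the centroidal x-axis, so I = ΣĪ (holes subtracted) = 12 919 392 mm⁴.
Repeating about the centroidal y-axis gives I_y = 4 291 272 mm⁴.
Polar second moment: J = I_x + I_y = 17 210 664 mm⁴.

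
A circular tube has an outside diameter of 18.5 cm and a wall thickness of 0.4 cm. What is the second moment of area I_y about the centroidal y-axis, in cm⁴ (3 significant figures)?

I_y ≈ 932 cm⁴

Break the section into simple shapes (no overlaps), measuring from the bottom-left corner of the bounding box.
Outer circle: ⌀18.5, A = 268.8 cm², x = 9.25 cm, Ī = 5749.9 cm⁴.
Bore (subtracted): ⌀17.7, A = 246.06 cm², x = 9.25 cm, Ī = 4 818 cm⁴.
By symmetry the centroid is at mid-width, x̄ = 9.25 cm.
All pieces are centred on the centroidal y-axis, so I = ΣĪ (holes subtracted) = 931.9 cm⁴.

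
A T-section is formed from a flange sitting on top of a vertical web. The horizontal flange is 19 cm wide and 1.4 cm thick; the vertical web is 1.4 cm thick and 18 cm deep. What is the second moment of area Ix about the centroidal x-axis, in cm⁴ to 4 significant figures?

Ix ≈ 1902 cm⁴

Decompose the section into non-overlapping parts with the origin at the bottom-left of its bounding rectangle.
Flange: 19 × 1.4, A = 26.6 cm², y = 18.7 cm, Ī = 4.34467 cm⁴.
Web: 1.4 × 18, A = 25.2 cm², y = 9 cm, Ī = 680.4 cm⁴.
Centroid: ȳ = ΣA·y / ΣA = 13.9811 cm.
Transfer each piece to the centroidal x-axis using Ī + A·d² with d = y − 13.9811:
  flange: d = 4.71892 cm → contributes +596.679 cm⁴
  web: d = -4.98108 cm → contributes +1305.64 cm⁴
Total I = 1902.32 cm⁴.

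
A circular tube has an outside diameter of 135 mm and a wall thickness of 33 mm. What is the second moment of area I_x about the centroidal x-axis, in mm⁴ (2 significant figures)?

Treat the section as a set of non-overlapping primitives; coordinates are from the bounding-box lower-left.
Outer circle: ⌀135, A = 14 314 mm², y = 67.5 mm, Ī = 16 304 406 mm⁴.
Bore (subtracted): ⌀69, A = 3 739 mm², y = 67.5 mm, Ī = 1 112 670 mm⁴.
By symmetry the centroid is at mid-height, ȳ = 67.5 mm.
All pieces are centred on the centroidal x-axis, so I = ΣĪ (holes subtracted) = 15 191 736 mm⁴.

I_x ≈ 1.5 × 10⁷ mm⁴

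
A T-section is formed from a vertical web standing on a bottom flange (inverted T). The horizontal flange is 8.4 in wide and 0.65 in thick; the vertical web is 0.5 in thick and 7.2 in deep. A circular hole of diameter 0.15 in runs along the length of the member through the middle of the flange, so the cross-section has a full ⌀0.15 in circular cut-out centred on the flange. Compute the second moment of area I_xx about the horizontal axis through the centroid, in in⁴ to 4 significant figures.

Split into non-overlapping primitives; take the origin at the lower-left of the bounding box.
Flange: 8.4 × 0.65, A = 5.46 in², y = 0.325 in, Ī = 0.192238 in⁴.
Web: 0.5 × 7.2, A = 3.6 in², y = 4.25 in, Ī = 15.552 in⁴.
Hole (subtracted): ⌀0.15, A = 0.0176715 in², y = 0.325 in, Ī = 0.0000248505 in⁴.
Centroid: ȳ = ΣA·y / ΣA = 1.88765 in.
Transfer each piece to the horizontal axis through the centroid using Ī + A·d² with d = y − 1.88765:
  flange: d = -1.56265 in → contributes +13.5249 in⁴
  web: d = 2.36235 in → contributes +35.6425 in⁴
  hole: d = -1.56265 in → contributes −0.0431764 in⁴
Total I = 49.1242 in⁴.

I_xx ≈ 49.12 in⁴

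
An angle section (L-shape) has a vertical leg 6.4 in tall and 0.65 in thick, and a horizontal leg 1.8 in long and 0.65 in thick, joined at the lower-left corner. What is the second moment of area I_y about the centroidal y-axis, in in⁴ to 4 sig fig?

I_y ≈ 0.7421 in⁴

Split into non-overlapping primitives; take the origin at the lower-left of the bounding box.
Vertical leg: 0.65 × 6.4, A = 4.16 in², x = 0.325 in, Ī = 0.146467 in⁴.
Horizontal leg (remainder): 1.15 × 0.65, A = 0.7475 in², x = 1.225 in, Ī = 0.0823807 in⁴.
Centroid: x̄ = ΣA·x / ΣA = 0.462086 in.
Transfer each piece to the centroidal y-axis using Ī + A·d² with d = x − 0.462086:
  vertical leg: d = -0.137086 in → contributes +0.224644 in⁴
  horizontal leg (remainder): d = 0.762914 in → contributes +0.517454 in⁴
Total I = 0.742098 in⁴.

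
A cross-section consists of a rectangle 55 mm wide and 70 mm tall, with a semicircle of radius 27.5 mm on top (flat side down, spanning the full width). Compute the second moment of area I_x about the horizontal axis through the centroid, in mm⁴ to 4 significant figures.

I_x ≈ 3.612 × 10⁶ mm⁴

Split into non-overlapping primitives; take the origin at the lower-left of the bounding box.
Rectangular body: 55 × 70, A = 3 850 mm², y = 35 mm, Ī = 1 572 083 mm⁴.
Semicircular cap: semicircle r = 27.5, A = 1187.91 mm², y = 81.6714 mm, Ī = 62771.5 mm⁴.
Centroid: ȳ = ΣA·y / ΣA = 46.0049 mm.
Transfer each piece to the horizontal axis through the centroid using Ī + A·d² with d = y − 46.0049:
  rectangular body: d = -11.0049 mm → contributes +2 038 346 mm⁴
  semicircular cap: d = 35.6665 mm → contributes +1 573 916 mm⁴
Total I = 3 612 262 mm⁴.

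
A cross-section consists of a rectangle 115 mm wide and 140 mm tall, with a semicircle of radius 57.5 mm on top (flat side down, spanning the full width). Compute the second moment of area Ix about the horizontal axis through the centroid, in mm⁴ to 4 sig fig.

Ix ≈ 6.249 × 10⁷ mm⁴

Split into non-overlapping primitives; take the origin at the lower-left of the bounding box.
Rectangular body: 115 × 140, A = 16 100 mm², y = 70 mm, Ī = 26 296 667 mm⁴.
Semicircular cap: semicircle r = 57.5, A = 5193.45 mm², y = 164.404 mm, Ī = 1 199 785 mm⁴.
Centroid: ȳ = ΣA·y / ΣA = 93.025 mm.
Transfer each piece to the horizontal axis through the centroid using Ī + A·d² with d = y − 93.025:
  rectangular body: d = -23.025 mm → contributes +34 832 063 mm⁴
  semicircular cap: d = 71.3788 mm → contributes +27 660 039 mm⁴
Total I = 62 492 102 mm⁴.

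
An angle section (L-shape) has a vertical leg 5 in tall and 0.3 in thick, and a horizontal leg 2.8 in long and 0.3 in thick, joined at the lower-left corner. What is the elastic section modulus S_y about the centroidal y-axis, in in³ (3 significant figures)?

Treat the section as a set of non-overlapping primitives; coordinates are from the bounding-box lower-left.
Vertical leg: 0.3 × 5, A = 1.5 in², x = 0.15 in, Ī = 0.01125 in⁴.
Horizontal leg (remainder): 2.5 × 0.3, A = 0.75 in², x = 1.55 in, Ī = 0.39063 in⁴.
Centroid: x̄ = ΣA·x / ΣA = 0.61667 in.
Transfer each piece to the centroidal y-axis using Ī + A·d² with d = x − 0.61667:
  vertical leg: d = -0.46667 in → contributes +0.33792 in⁴
  horizontal leg (remainder): d = 0.93333 in → contributes +1.044 in⁴
Total I = 1.3819 in⁴.
Extreme fibre distance c = 2.1833 in; S = I/c = 0.63292 in³.

S_y ≈ 0.633 in³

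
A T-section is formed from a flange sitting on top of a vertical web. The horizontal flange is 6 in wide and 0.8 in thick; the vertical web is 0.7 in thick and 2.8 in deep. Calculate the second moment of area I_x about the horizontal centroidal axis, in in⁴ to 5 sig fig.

I_x ≈ 6.0457 in⁴

Split into non-overlapping primitives; take the origin at the lower-left of the bounding box.
Flange: 6 × 0.8, A = 4.8 in², y = 3.2 in, Ī = 0.256 in⁴.
Web: 0.7 × 2.8, A = 1.96 in², y = 1.4 in, Ī = 1.280533 in⁴.
Centroid: ȳ = ΣA·y / ΣA = 2.678107 in.
Transfer each piece to the horizontal centroidal axis using Ī + A·d² with d = y − 2.678107:
  flange: d = 0.5218935 in → contributes +1.56339 in⁴
  web: d = -1.278107 in → contributes +4.482304 in⁴
Total I = 6.045693 in⁴.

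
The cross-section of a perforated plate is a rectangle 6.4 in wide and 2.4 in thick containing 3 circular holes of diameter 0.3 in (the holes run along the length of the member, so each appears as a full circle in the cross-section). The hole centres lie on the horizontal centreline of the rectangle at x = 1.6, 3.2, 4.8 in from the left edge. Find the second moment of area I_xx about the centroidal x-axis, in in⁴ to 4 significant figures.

I_xx ≈ 7.372 in⁴

Decompose the section into non-overlapping parts with the origin at the bottom-left of its bounding rectangle.
Plate: 6.4 × 2.4, A = 15.36 in², y = 1.2 in, Ī = 7.3728 in⁴.
Hole 1 (subtracted): ⌀0.3, A = 0.0706858 in², y = 1.2 in, Ī = 0.000397608 in⁴.
Hole 2 (subtracted): ⌀0.3, A = 0.0706858 in², y = 1.2 in, Ī = 0.000397608 in⁴.
Hole 3 (subtracted): ⌀0.3, A = 0.0706858 in², y = 1.2 in, Ī = 0.000397608 in⁴.
By symmetry the centroid is at mid-height, ȳ = 1.2 in.
All pieces are centred on the centroidal x-axis, so I = ΣĪ (holes subtracted) = 7.37161 in⁴.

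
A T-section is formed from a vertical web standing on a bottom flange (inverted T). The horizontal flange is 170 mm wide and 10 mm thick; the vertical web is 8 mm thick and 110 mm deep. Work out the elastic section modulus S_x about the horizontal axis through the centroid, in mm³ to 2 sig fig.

Break the section into simple shapes (no overlaps), measuring from the bottom-left corner of the bounding box.
Flange: 170 × 10, A = 1 700 mm², y = 5 mm, Ī = 14 167 mm⁴.
Web: 8 × 110, A = 880 mm², y = 65 mm, Ī = 887 333 mm⁴.
Centroid: ȳ = ΣA·y / ΣA = 25.47 mm.
Transfer each piece to the horizontal axis through the centroid using Ī + A·d² with d = y − 25.47:
  flange: d = -20.47 mm → contributes +726 162 mm⁴
  web: d = 39.53 mm → contributes +2 262 780 mm⁴
Total I = 2 988 942 mm⁴.
Extreme fibre distance c = 94.53 mm; S = I/c = 31 617 mm³.

S_x ≈ 3.2 × 10⁴ mm³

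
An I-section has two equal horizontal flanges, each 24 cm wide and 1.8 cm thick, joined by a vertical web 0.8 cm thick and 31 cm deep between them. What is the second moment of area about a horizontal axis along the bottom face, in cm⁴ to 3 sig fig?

I_base ≈ 5.85 × 10⁴ cm⁴

Decompose the section into non-overlapping parts with the origin at the bottom-left of its bounding rectangle.
Bottom flange: 24 × 1.8, A = 43.2 cm², y = 0.9 cm, Ī = 11.664 cm⁴.
Web: 0.8 × 31, A = 24.8 cm², y = 17.3 cm, Ī = 1986.1 cm⁴.
Top flange: 24 × 1.8, A = 43.2 cm², y = 33.7 cm, Ī = 11.664 cm⁴.
Transfer each piece to the bottom edge using Ī + A·d² with d = y − 0:
  bottom flange: d = 0.9 cm → contributes +46.656 cm⁴
  web: d = 17.3 cm → contributes +9408.5 cm⁴
  top flange: d = 33.7 cm → contributes +49 073 cm⁴
Total I = 58 529 cm⁴.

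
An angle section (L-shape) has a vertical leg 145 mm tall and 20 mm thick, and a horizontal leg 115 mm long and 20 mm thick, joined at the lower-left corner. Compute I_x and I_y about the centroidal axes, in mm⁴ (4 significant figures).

I_x ≈ 9.628 × 10⁶ mm⁴, I_y ≈ 5.321 × 10⁶ mm⁴

Break the section into simple shapes (no overlaps), measuring from the bottom-left corner of the bounding box.
Vertical leg: 20 × 145, A = 2 900 mm², y = 72.5 mm, Ī = 5 081 042 mm⁴.
Horizontal leg (remainder): 95 × 20, A = 1 900 mm², y = 10 mm, Ī = 63333.3 mm⁴.
Centroid: ȳ = ΣA·y / ΣA = 47.7604 mm.
Transfer each piece to the centroidal x-axis using Ī + A·d² with d = y − 47.7604:
  vertical leg: d = 24.7396 mm → contributes +6 855 978 mm⁴
  horizontal leg (remainder): d = -37.7604 mm → contributes +2 772 447 mm⁴
Total I = 9 628 424 mm⁴.
For the y-axis: x̄ = 32.7604 mm.
Repeating about the centroidal y-axis gives I_y = 5 320 924 mm⁴.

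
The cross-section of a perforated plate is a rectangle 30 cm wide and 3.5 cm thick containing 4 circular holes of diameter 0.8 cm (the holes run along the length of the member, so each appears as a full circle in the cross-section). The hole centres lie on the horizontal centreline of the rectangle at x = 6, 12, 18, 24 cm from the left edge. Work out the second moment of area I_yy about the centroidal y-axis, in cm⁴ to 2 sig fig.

Break the section into simple shapes (no overlaps), measuring from the bottom-left corner of the bounding box.
Plate: 30 × 3.5, A = 105 cm², x = 15 cm, Ī = 7 875 cm⁴.
Hole 1 (subtracted): ⌀0.8, A = 0.5027 cm², x = 6 cm, Ī = 0.02011 cm⁴.
Hole 2 (subtracted): ⌀0.8, A = 0.5027 cm², x = 12 cm, Ī = 0.02011 cm⁴.
Hole 3 (subtracted): ⌀0.8, A = 0.5027 cm², x = 18 cm, Ī = 0.02011 cm⁴.
Hole 4 (subtracted): ⌀0.8, A = 0.5027 cm², x = 24 cm, Ī = 0.02011 cm⁴.
By symmetry the centroid is at mid-width, x̄ = 15 cm.
Transfer each piece to the centroidal y-axis using Ī + A·d² with d = x − 15:
  plate: d = 0 cm → contributes +7 875 cm⁴
  hole 1: d = -9 cm → contributes −40.74 cm⁴
  hole 2: d = -3 cm → contributes −4.544 cm⁴
  hole 3: d = 3 cm → contributes −4.544 cm⁴
  hole 4: d = 9 cm → contributes −40.74 cm⁴
Total I = 7 784 cm⁴.

I_yy ≈ 7800 cm⁴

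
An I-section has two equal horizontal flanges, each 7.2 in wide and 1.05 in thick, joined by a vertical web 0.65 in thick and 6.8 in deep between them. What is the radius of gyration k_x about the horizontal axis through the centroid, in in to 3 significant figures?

k_x ≈ 3.59 in

Break the section into simple shapes (no overlaps), measuring from the bottom-left corner of the bounding box.
Bottom flange: 7.2 × 1.05, A = 7.56 in², y = 0.525 in, Ī = 0.69458 in⁴.
Web: 0.65 × 6.8, A = 4.42 in², y = 4.45 in, Ī = 17.032 in⁴.
Top flange: 7.2 × 1.05, A = 7.56 in², y = 8.375 in, Ī = 0.69458 in⁴.
By symmetry the centroid is at mid-height, ȳ = 4.45 in.
Transfer each piece to the horizontal axis through the centroid using Ī + A·d² with d = y − 4.45:
  bottom flange: d = -3.925 in → contributes +117.16 in⁴
  web: d = 0 in → contributes +17.032 in⁴
  top flange: d = 3.925 in → contributes +117.16 in⁴
Total I = 251.35 in⁴.
Radius of gyration: k = √(I/A) = √(251.35 / 19.54) = 3.5866 in.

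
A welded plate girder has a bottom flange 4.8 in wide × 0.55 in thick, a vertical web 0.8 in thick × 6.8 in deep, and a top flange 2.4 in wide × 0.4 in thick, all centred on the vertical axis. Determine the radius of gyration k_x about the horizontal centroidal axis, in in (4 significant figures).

k_x ≈ 2.678 in

Split into non-overlapping primitives; take the origin at the lower-left of the bounding box.
Bottom plate: 4.8 × 0.55, A = 2.64 in², y = 0.275 in, Ī = 0.06655 in⁴.
Web plate: 0.8 × 6.8, A = 5.44 in², y = 3.95 in, Ī = 20.9621 in⁴.
Top plate: 2.4 × 0.4, A = 0.96 in², y = 7.55 in, Ī = 0.0128 in⁴.
Centroid: ȳ = ΣA·y / ΣA = 3.25907 in.
Transfer each piece to the horizontal centroidal axis using Ī + A·d² with d = y − 3.25907:
  bottom plate: d = -2.98407 in → contributes +23.5749 in⁴
  web plate: d = 0.690929 in → contributes +23.5591 in⁴
  top plate: d = 4.29093 in → contributes +17.6884 in⁴
Total I = 64.8224 in⁴.
Radius of gyration: k = √(I/A) = √(64.8224 / 9.04) = 2.6778 in.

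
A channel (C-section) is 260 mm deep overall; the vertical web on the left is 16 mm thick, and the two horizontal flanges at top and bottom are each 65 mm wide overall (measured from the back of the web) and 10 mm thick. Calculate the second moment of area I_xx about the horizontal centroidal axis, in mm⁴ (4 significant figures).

Decompose the section into non-overlapping parts with the origin at the bottom-left of its bounding rectangle.
Web: 16 × 260, A = 4 160 mm², y = 130 mm, Ī = 23 434 667 mm⁴.
Top flange (beyond web): 49 × 10, A = 490 mm², y = 255 mm, Ī = 4083.33 mm⁴.
Bottom flange (beyond web): 49 × 10, A = 490 mm², y = 5 mm, Ī = 4083.33 mm⁴.
By symmetry the centroid is at mid-height, ȳ = 130 mm.
Transfer each piece to the horizontal centroidal axis using Ī + A·d² with d = y − 130:
  web: d = 0 mm → contributes +23 434 667 mm⁴
  top flange (beyond web): d = 125 mm → contributes +7 660 333 mm⁴
  bottom flange (beyond web): d = -125 mm → contributes +7 660 333 mm⁴
Total I = 38 755 333 mm⁴.

I_xx ≈ 3.876 × 10⁷ mm⁴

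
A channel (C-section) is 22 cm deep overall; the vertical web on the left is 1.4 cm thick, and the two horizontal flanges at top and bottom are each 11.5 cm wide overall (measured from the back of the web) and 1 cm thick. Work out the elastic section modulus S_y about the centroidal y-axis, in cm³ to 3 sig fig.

S_y ≈ 68.1 cm³

Break the section into simple shapes (no overlaps), measuring from the bottom-left corner of the bounding box.
Web: 1.4 × 22, A = 30.8 cm², x = 0.7 cm, Ī = 5.0307 cm⁴.
Top flange (beyond web): 10.1 × 1, A = 10.1 cm², x = 6.45 cm, Ī = 85.858 cm⁴.
Bottom flange (beyond web): 10.1 × 1, A = 10.1 cm², x = 6.45 cm, Ī = 85.858 cm⁴.
Centroid: x̄ = ΣA·x / ΣA = 2.9775 cm.
Transfer each piece to the centroidal y-axis using Ī + A·d² with d = x − 2.9775:
  web: d = -2.2775 cm → contributes +164.78 cm⁴
  top flange (beyond web): d = 3.4725 cm → contributes +207.65 cm⁴
  bottom flange (beyond web): d = 3.4725 cm → contributes +207.65 cm⁴
Total I = 580.08 cm⁴.
Extreme fibre distance c = 8.5225 cm; S = I/c = 68.065 cm³.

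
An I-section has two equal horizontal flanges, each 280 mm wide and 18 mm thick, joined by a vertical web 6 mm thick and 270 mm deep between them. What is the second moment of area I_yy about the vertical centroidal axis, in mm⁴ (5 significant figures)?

I_yy ≈ 6.5861 × 10⁷ mm⁴

Split into non-overlapping primitives; take the origin at the lower-left of the bounding box.
Bottom flange: 280 × 18, A = 5 040 mm², x = 140 mm, Ī = 32 928 000 mm⁴.
Web: 6 × 270, A = 1 620 mm², x = 140 mm, Ī = 4 860 mm⁴.
Top flange: 280 × 18, A = 5 040 mm², x = 140 mm, Ī = 32 928 000 mm⁴.
By symmetry the centroid is at mid-width, x̄ = 140 mm.
All pieces are centred on the vertical centroidal axis, so I = ΣĪ = 65 860 860 mm⁴.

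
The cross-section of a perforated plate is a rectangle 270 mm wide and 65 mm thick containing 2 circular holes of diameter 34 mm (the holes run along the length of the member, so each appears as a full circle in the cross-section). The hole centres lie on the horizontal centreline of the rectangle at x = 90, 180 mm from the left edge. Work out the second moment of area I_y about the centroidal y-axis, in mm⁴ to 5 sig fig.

Split into non-overlapping primitives; take the origin at the lower-left of the bounding box.
Plate: 270 × 65, A = 17 550 mm², x = 135 mm, Ī = 106 616 250 mm⁴.
Hole 1 (subtracted): ⌀34, A = 907.9203 mm², x = 90 mm, Ī = 65597.24 mm⁴.
Hole 2 (subtracted): ⌀34, A = 907.9203 mm², x = 180 mm, Ī = 65597.24 mm⁴.
By symmetry the centroid is at mid-width, x̄ = 135 mm.
Transfer each piece to the centroidal y-axis using Ī + A·d² with d = x − 135:
  plate: d = 0 mm → contributes +106 616 250 mm⁴
  hole 1: d = -45 mm → contributes −1 904 136 mm⁴
  hole 2: d = 45 mm → contributes −1 904 136 mm⁴
Total I = 102 807 978 mm⁴.

I_y ≈ 1.0281 × 10⁸ mm⁴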